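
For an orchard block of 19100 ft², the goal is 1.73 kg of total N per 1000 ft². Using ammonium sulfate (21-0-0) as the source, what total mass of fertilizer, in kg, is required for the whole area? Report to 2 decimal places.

157.35 kg

Product per 1000 ft² = 1.73 / 21% = 8.2381 kg.
Total product = 8.2381 × 19100 / 1000 = 157.348 kg.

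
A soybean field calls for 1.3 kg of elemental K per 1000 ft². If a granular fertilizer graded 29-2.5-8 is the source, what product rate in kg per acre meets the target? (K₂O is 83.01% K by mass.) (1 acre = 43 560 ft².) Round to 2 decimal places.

852.73 kg of product per acre

As K₂O: 1.3 / 0.8301 = 1.56608 kg per 1000 ft².
Product per 1000 ft² = 1.56608 / 8% = 19.576 kg.
Convert to per acre: 19.576 × 43.56 = 852.729 kg.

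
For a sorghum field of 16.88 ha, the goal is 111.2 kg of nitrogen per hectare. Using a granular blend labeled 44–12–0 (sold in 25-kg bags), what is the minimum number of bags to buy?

171 bags

Product per hectare = 111.2 / 44% = 252.727 kg.
Total product = 252.727 × 16.88 = 4266.04 kg.
Bags = ⌈4266.04 / 25⌉ = 171.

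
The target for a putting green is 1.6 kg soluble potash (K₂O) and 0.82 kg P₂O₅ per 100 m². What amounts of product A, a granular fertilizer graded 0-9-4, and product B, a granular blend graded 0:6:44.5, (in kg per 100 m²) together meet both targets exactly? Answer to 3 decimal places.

Let a = kg of product A, b = kg of product B (per 100 m²).
K₂O: 0.04·a + 0.445·b = 1.6
P₂O₅: 0.09·a + 0.06·b = 0.82
From row1: a = (1.6 − 0.445·b) / 0.04.
Into row2: 0.09·(1.6 − 0.445·b)/0.04 + 0.06·b = 0.82 → b = 2.95352, a = 7.1421.

7.142 kg product A, 2.954 kg product B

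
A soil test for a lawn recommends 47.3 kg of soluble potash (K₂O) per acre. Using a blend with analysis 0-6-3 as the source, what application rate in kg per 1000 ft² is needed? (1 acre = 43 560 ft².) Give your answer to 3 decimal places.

36.195 kg of product per thousand sq ft

Product per acre = 47.3 / 3% = 1576.67 kg.
Convert to per 1000 ft²: 1576.67 × 0.0229568 = 36.1953 kg.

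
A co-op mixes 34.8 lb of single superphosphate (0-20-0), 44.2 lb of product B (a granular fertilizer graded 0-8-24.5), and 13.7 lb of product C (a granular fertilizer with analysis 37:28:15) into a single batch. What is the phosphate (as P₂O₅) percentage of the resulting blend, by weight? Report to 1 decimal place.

Total mass = 34.8 + 44.2 + 13.7 = 92.7 lb.
P₂O₅ mass = 20%×34.8 + 8%×44.2 + 28%×13.7 = 14.332 lb.
% P₂O₅ = 14.332 / 92.7 = 15.4606%.

15.5% P₂O₅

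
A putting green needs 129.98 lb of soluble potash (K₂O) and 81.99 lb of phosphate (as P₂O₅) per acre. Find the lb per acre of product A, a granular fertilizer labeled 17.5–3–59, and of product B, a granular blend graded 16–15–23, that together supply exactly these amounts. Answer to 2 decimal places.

With a, b = lb per acre of product A and product B:
K₂O: 0.59·a + 0.23·b = 129.98
P₂O₅: 0.03·a + 0.15·b = 81.99
From row1: a = (129.98 − 0.23·b) / 0.59.
Into row2: 0.03·(129.98 − 0.23·b)/0.59 + 0.15·b = 81.99 → b = 545.033, a = 7.83456.

7.83 lb product A, 545.03 lb product B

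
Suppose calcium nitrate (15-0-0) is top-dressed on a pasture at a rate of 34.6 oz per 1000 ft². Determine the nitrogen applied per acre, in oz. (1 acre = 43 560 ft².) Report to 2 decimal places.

226.08 oz N per acre

nitrogen per 1000 ft² = 34.6 × 15% = 5.19 oz.
Convert to per acre: 5.19 × 43.56 = 226.076 oz.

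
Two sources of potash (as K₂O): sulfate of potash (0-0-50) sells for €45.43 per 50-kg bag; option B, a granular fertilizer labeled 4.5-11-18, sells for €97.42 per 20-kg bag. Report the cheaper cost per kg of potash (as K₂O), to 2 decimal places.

€1.82 per kg K₂O (sulfate of potash)

sulfate of potash: K₂O per bag = 50 × 50% = 25 kg; cost = 45.43 / 25 = €1.8172/kg K₂O.
option B: K₂O per bag = 20 × 18% = 3.6 kg; cost = 97.42 / 3.6 = €27.0611/kg K₂O.
sulfate of potash is cheaper.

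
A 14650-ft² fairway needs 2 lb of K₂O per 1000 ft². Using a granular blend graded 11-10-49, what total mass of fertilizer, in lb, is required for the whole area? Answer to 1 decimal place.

Product per 1000 ft² = 2 / 49% = 4.08163 lb.
Total product = 4.08163 × 14650 / 1000 = 59.7959 lb.

59.8 lb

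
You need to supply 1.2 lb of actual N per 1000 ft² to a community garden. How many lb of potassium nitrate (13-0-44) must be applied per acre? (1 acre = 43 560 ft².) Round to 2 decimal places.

Product per 1000 ft² = 1.2 / 13% = 9.23077 lb.
Convert to per acre: 9.23077 × 43.56 = 402.092 lb.

402.09 lb of product per acre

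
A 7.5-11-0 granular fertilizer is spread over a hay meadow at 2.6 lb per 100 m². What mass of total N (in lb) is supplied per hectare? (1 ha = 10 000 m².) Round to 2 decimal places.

nitrogen per 100 m² = 2.6 × 7.5% = 0.195 lb.
Convert to per hectare: 0.195 × 100 = 19.5 lb.

19.50 lb N per hectare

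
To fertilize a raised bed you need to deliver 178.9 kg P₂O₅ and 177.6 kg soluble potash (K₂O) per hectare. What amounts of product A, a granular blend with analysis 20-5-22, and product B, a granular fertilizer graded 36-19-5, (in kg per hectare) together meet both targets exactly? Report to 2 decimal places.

With a, b = kg per hectare of product A and product B:
P₂O₅: 0.05·a + 0.19·b = 178.9
K₂O: 0.22·a + 0.05·b = 177.6
Solving simultaneously: a = 631.018, b = 775.522.

631.02 kg product A, 775.52 kg product B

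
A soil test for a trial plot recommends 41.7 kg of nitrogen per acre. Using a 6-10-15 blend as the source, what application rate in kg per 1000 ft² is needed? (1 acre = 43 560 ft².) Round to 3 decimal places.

Product per acre = 41.7 / 6% = 695 kg.
Convert to per 1000 ft²: 695 × 0.0229568 = 15.955005 kg.

15.955 kg of product per thousand sq ft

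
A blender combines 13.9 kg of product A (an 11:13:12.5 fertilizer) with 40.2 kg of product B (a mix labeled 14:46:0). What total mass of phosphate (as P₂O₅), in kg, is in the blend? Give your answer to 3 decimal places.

20.299 kg P₂O₅

P₂O₅ mass = 13%×13.9 + 46%×40.2 = 20.299 kg.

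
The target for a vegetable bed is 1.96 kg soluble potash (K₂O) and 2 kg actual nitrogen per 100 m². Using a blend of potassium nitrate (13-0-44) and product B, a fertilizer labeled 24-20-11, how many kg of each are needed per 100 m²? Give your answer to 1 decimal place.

With a, b = kg per 100 m² of potassium nitrate and product B:
K₂O: 0.44·a + 0.11·b = 1.96
N: 0.13·a + 0.24·b = 2
From row1: a = (1.96 − 0.11·b) / 0.44.
Into row2: 0.13·(1.96 − 0.11·b)/0.44 + 0.24·b = 2 → b = 6.84775, a = 2.74261.

2.7 kg potassium nitrate, 6.8 kg product B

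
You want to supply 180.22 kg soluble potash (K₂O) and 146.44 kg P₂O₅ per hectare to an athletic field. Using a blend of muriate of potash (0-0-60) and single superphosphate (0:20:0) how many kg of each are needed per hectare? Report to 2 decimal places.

300.37 kg muriate of potash, 732.20 kg single superphosphate

Let a = kg of muriate of potash, b = kg of single superphosphate (per hectare).
K₂O: 0.6·a + 0·b = 180.22
P₂O₅: 0·a + 0.2·b = 146.44
Solving simultaneously: a = 300.367, b = 732.2.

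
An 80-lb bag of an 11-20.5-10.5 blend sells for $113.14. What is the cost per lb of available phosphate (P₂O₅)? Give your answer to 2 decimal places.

P₂O₅ in bag = 80 × 20.5% = 16.4 lb.
Cost per lb P₂O₅ = $113.14 / 16.4 = $6.8988.

$6.90 per lb P₂O₅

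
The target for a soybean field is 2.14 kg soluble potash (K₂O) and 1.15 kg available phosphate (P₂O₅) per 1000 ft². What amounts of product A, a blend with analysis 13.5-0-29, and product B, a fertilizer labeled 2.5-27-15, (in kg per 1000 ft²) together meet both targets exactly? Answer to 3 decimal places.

5.176 kg product A, 4.259 kg product B

Per-1000 ft² balance (a = product A, b = product B):
K₂O: 0.29·a + 0.15·b = 2.14
P₂O₅: 0·a + 0.27·b = 1.15
Solving simultaneously: a = 5.17625, b = 4.25926.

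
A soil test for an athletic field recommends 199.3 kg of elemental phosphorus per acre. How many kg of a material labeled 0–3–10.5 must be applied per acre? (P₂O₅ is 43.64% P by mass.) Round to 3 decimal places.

As P₂O₅: 199.3 / 0.4364 = 456.691 kg per acre.
Product per acre = 456.691 / 3% = 15223.03697 kg.

15223.037 kg of product per acre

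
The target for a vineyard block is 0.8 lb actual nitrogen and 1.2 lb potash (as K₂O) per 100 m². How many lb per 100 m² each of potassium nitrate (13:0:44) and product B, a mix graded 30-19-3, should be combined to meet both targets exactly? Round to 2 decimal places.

2.62 lb potassium nitrate, 1.53 lb product B

Let a = lb of potassium nitrate, b = lb of product B (per 100 m²).
N: 0.13·a + 0.3·b = 0.8
K₂O: 0.44·a + 0.03·b = 1.2
From row1: a = (0.8 − 0.3·b) / 0.13.
Into row2: 0.44·(0.8 − 0.3·b)/0.13 + 0.03·b = 1.2 → b = 1.53005, a = 2.62295.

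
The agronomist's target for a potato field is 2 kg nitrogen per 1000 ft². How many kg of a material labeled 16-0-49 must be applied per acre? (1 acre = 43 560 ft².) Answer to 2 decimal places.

Product per 1000 ft² = 2 / 16% = 12.5 kg.
Convert to per acre: 12.5 × 43.56 = 544.5 kg.

544.50 kg of product per acre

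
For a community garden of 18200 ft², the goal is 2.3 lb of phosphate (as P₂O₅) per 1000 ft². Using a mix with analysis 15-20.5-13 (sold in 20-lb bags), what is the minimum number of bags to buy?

Product per 1000 ft² = 2.3 / 20.5% = 11.2195 lb.
Total product = 11.2195 × 18200 / 1000 = 204.195 lb.
Bags = ⌈204.195 / 20⌉ = 11.

11 bags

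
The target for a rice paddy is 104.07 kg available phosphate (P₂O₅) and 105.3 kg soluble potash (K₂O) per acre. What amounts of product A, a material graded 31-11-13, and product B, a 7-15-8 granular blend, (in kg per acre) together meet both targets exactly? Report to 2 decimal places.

698.07 kg product A, 181.88 kg product B

Per-acre balance (a = product A, b = product B):
P₂O₅: 0.11·a + 0.15·b = 104.07
K₂O: 0.13·a + 0.08·b = 105.3
Solving simultaneously: a = 698.0748, b = 181.879.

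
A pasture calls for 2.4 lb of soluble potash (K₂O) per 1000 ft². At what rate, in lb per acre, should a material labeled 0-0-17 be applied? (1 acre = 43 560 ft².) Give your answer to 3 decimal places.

614.965 lb of product per acre

Product per 1000 ft² = 2.4 / 17% = 14.1176 lb.
Convert to per acre: 14.1176 × 43.56 = 614.9647 lb.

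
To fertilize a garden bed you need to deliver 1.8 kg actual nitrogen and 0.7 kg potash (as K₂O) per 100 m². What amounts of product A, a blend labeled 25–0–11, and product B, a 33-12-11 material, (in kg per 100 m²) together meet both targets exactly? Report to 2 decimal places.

Let a = kg of product A, b = kg of product B (per 100 m²).
N: 0.25·a + 0.33·b = 1.8
K₂O: 0.11·a + 0.11·b = 0.7
From row1: a = (1.8 − 0.33·b) / 0.25.
Into row2: 0.11·(1.8 − 0.33·b)/0.25 + 0.11·b = 0.7 → b = 2.61364, a = 3.75.

3.75 kg product A, 2.61 kg product B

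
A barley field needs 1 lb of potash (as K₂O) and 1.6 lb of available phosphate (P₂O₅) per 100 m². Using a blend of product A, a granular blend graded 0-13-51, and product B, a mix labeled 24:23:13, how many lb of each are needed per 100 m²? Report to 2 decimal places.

0.22 lb product A, 6.83 lb product B

With a, b = lb per 100 m² of product A and product B:
K₂O: 0.51·a + 0.13·b = 1
P₂O₅: 0.13·a + 0.23·b = 1.6
Eliminate a: (row1) − 0.51/0.13·(row2) → -0.772308·b = -5.27692, so b = 6.83267.
Back-substitute: a = (1 − 0.13·6.83267) / 0.51 = 0.219124.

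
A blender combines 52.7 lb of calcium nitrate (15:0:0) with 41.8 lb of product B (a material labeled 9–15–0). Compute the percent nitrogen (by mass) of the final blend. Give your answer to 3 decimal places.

Total mass = 52.7 + 41.8 = 94.5 lb.
N mass = 15%×52.7 + 9%×41.8 = 11.667 lb.
% N = 11.667 / 94.5 = 12.34603%.

12.346% N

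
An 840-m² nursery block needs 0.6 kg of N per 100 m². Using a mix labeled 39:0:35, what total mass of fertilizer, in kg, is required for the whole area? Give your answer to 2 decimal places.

Product per 100 m² = 0.6 / 39% = 1.53846 kg.
Total product = 1.53846 × 840 / 100 = 12.9231 kg.

12.92 kg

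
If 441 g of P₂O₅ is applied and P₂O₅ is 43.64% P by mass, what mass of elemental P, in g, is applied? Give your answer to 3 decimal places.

P = 441 × 0.4364 = 192.4524 g.

192.452 g P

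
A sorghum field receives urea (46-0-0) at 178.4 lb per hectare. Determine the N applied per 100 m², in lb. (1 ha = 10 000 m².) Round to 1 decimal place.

0.8 lb N per hundred sq m

nitrogen per hectare = 178.4 × 46% = 82.064 lb.
Convert to per 100 m²: 82.064 × 0.01 = 0.82064 lb.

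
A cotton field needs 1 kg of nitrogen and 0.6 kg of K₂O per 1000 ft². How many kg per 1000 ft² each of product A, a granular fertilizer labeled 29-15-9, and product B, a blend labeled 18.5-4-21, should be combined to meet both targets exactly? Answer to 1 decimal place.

2.2 kg product A, 1.9 kg product B

With a, b = kg per 1000 ft² of product A and product B:
N: 0.29·a + 0.185·b = 1
K₂O: 0.09·a + 0.21·b = 0.6
Solving simultaneously: a = 2.23729, b = 1.89831.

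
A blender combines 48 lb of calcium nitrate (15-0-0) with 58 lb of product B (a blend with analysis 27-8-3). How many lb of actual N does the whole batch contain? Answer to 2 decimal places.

22.86 lb N

N mass = 15%×48 + 27%×58 = 22.86 lb.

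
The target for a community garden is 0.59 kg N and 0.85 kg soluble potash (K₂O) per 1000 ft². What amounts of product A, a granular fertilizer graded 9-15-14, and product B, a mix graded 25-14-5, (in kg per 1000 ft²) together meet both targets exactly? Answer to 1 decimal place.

6.0 kg product A, 0.2 kg product B

Let a = kg of product A, b = kg of product B (per 1000 ft²).
N: 0.09·a + 0.25·b = 0.59
K₂O: 0.14·a + 0.05·b = 0.85
From row1: a = (0.59 − 0.25·b) / 0.09.
Into row2: 0.14·(0.59 − 0.25·b)/0.09 + 0.05·b = 0.85 → b = 0.2, a = 6.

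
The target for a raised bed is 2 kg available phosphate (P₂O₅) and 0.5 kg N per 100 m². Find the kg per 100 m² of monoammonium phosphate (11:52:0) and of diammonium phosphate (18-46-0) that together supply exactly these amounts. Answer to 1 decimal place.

3.0 kg monoammonium phosphate, 0.9 kg diammonium phosphate

With a, b = kg per 100 m² of monoammonium phosphate and diammonium phosphate:
P₂O₅: 0.52·a + 0.46·b = 2
N: 0.11·a + 0.18·b = 0.5
Eliminate a: (row1) − 0.52/0.11·(row2) → -0.390909·b = -0.363636, so b = 0.930233.
Back-substitute: a = (2 − 0.46·0.930233) / 0.52 = 3.02326.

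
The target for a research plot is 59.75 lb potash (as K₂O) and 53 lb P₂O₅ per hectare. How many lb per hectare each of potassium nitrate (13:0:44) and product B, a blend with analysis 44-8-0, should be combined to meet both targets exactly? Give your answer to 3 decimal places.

135.795 lb potassium nitrate, 662.500 lb product B

Let a = lb of potassium nitrate, b = lb of product B (per hectare).
K₂O: 0.44·a + 0·b = 59.75
P₂O₅: 0·a + 0.08·b = 53
Solving simultaneously: a = 135.79545, b = 662.5.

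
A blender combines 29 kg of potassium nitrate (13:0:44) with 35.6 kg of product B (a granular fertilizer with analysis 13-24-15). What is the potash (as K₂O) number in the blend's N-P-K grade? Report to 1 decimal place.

28.0% K₂O

Total mass = 29 + 35.6 = 64.6 kg.
K₂O mass = 44%×29 + 15%×35.6 = 18.1 kg.
% K₂O = 18.1 / 64.6 = 28.0186%.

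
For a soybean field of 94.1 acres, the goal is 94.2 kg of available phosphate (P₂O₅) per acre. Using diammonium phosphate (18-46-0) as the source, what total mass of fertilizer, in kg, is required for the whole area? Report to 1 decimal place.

Product per acre = 94.2 / 46% = 204.783 kg.
Total product = 204.783 × 94.1 = 19270.04 kg.

19270.0 kg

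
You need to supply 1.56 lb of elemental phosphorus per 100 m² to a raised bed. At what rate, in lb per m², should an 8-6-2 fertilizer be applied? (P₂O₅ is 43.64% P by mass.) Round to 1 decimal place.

0.6 lb of product per sq m

As P₂O₅: 1.56 / 0.4364 = 3.5747 lb per 100 m².
Product per 100 m² = 3.5747 / 6% = 59.5784 lb.
Convert to per m²: 59.5784 × 0.01 = 0.595784 lb.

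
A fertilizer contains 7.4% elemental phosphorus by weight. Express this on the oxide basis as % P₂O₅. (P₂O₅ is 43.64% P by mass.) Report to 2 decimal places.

16.96% P₂O₅

%P₂O₅ = 7.4 / 0.4364 = 16.9569%.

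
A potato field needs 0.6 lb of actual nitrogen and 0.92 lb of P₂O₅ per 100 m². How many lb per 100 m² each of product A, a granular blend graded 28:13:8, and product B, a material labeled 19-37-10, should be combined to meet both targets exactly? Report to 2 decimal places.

0.60 lb product A, 2.28 lb product B

Let a = lb of product A, b = lb of product B (per 100 m²).
N: 0.28·a + 0.19·b = 0.6
P₂O₅: 0.13·a + 0.37·b = 0.92
From row1: a = (0.6 − 0.19·b) / 0.28.
Into row2: 0.13·(0.6 − 0.19·b)/0.28 + 0.37·b = 0.92 → b = 2.2763, a = 0.598226.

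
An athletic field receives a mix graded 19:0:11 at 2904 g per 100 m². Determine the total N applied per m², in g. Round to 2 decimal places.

nitrogen per 100 m² = 2904 × 19% = 551.76 g.
Convert to per m²: 551.76 × 0.01 = 5.5176 g.

5.52 g N per sq m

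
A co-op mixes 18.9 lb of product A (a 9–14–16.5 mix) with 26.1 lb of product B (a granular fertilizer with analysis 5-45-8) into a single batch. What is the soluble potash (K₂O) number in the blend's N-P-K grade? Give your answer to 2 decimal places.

11.57% K₂O

Total mass = 18.9 + 26.1 = 45 lb.
K₂O mass = 16.5%×18.9 + 8%×26.1 = 5.2065 lb.
% K₂O = 5.2065 / 45 = 11.57%.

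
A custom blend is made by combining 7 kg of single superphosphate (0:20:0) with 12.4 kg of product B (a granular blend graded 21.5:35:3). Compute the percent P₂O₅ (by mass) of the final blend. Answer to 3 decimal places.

29.588% P₂O₅

Total mass = 7 + 12.4 = 19.4 kg.
P₂O₅ mass = 20%×7 + 35%×12.4 = 5.74 kg.
% P₂O₅ = 5.74 / 19.4 = 29.5876%.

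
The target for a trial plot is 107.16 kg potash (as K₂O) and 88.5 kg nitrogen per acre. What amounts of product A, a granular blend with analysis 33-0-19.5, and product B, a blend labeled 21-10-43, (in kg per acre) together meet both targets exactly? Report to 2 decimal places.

154.05 kg product A, 179.35 kg product B

With a, b = kg per acre of product A and product B:
K₂O: 0.195·a + 0.43·b = 107.16
N: 0.33·a + 0.21·b = 88.5
Solving simultaneously: a = 154.051, b = 179.349.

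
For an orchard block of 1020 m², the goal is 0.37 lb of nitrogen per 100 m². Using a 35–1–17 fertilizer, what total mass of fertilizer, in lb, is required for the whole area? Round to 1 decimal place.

10.8 lb

Product per 100 m² = 0.37 / 35% = 1.05714 lb.
Total product = 1.05714 × 1020 / 100 = 10.7829 lb.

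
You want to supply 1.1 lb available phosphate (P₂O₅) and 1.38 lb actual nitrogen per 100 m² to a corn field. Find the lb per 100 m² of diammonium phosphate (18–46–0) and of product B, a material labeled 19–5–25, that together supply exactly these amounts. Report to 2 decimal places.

1.79 lb diammonium phosphate, 5.57 lb product B

Let a = lb of diammonium phosphate, b = lb of product B (per 100 m²).
P₂O₅: 0.46·a + 0.05·b = 1.1
N: 0.18·a + 0.19·b = 1.38
Eliminate b: (row1) − 0.05/0.19·(row2) → 0.412632·a = 0.736842, so a = 1.78571.
Then b = (1.38 − 0.18·1.78571) / 0.19 = 5.57143.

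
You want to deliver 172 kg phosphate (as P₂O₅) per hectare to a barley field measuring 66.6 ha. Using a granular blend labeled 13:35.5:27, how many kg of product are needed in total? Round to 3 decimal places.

Product per hectare = 172 / 35.5% = 484.507 kg.
Total product = 484.507 × 66.6 = 32268.16901 kg.

32268.169 kg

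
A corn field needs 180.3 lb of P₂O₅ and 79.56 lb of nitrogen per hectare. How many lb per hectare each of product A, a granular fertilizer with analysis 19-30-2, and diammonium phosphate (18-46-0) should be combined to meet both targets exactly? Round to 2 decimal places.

With a, b = lb per hectare of product A and diammonium phosphate:
P₂O₅: 0.3·a + 0.46·b = 180.3
N: 0.19·a + 0.18·b = 79.56
Eliminate b: (row1) − 0.46/0.18·(row2) → -0.185556·a = -23.02, so a = 124.0599.
Then b = (79.56 − 0.19·124.0599) / 0.18 = 311.048.

124.06 lb product A, 311.05 lb diammonium phosphate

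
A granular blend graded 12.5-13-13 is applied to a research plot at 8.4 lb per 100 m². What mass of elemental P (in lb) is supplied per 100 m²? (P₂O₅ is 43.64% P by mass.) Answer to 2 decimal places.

P₂O₅ per 100 m² = 8.4 × 13% = 1.092 lb.
Elemental P = 1.092 × 0.4364 = 0.476549 lb per 100 m².

0.48 lb P per hundred sq m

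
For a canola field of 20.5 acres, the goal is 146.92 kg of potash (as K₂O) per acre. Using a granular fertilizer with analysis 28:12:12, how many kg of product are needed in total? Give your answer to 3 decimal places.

25098.833 kg

Product per acre = 146.92 / 12% = 1224.33 kg.
Total product = 1224.33 × 20.5 = 25098.8333 kg.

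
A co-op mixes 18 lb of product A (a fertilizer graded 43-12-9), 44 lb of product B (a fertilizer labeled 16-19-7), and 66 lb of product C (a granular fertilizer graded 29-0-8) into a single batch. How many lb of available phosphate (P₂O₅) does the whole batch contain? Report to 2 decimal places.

P₂O₅ mass = 12%×18 + 19%×44 + 0%×66 = 10.52 lb.

10.52 lb P₂O₅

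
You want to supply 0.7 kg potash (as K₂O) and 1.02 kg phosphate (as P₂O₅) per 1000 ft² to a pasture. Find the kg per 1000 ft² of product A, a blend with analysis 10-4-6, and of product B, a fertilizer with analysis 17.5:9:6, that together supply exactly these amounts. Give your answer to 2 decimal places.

With a, b = kg per 1000 ft² of product A and product B:
K₂O: 0.06·a + 0.06·b = 0.7
P₂O₅: 0.04·a + 0.09·b = 1.02
Eliminate b: (row1) − 0.06/0.09·(row2) → 0.0333333·a = 0.02, so a = 0.6.
Then b = (1.02 − 0.04·0.6) / 0.09 = 11.0667.

0.60 kg product A, 11.07 kg product B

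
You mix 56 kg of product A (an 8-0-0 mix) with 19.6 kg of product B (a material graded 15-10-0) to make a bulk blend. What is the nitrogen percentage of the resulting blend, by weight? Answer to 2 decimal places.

Total mass = 56 + 19.6 = 75.6 kg.
N mass = 8%×56 + 15%×19.6 = 7.42 kg.
% N = 7.42 / 75.6 = 9.81481%.

9.81% N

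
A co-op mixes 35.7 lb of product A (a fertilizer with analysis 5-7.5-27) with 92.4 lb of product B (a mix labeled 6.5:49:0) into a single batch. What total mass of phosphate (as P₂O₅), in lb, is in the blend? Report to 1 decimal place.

P₂O₅ mass = 7.5%×35.7 + 49%×92.4 = 47.9535 lb.

48.0 lb P₂O₅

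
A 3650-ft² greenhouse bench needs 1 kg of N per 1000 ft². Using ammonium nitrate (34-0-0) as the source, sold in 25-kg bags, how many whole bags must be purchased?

1 bags

Product per 1000 ft² = 1 / 34% = 2.94118 kg.
Total product = 2.94118 × 3650 / 1000 = 10.7353 kg.
Bags = ⌈10.7353 / 25⌉ = 1.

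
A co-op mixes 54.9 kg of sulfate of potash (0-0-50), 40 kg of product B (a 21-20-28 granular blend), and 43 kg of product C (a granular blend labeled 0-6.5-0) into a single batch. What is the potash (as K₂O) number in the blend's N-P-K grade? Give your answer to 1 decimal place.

28.0% K₂O

Total mass = 54.9 + 40 + 43 = 137.9 kg.
K₂O mass = 50%×54.9 + 28%×40 + 0%×43 = 38.65 kg.
% K₂O = 38.65 / 137.9 = 28.0276%.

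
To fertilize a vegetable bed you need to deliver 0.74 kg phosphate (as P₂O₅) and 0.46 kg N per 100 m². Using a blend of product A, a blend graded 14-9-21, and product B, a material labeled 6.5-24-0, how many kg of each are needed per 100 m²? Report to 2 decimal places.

With a, b = kg per 100 m² of product A and product B:
P₂O₅: 0.09·a + 0.24·b = 0.74
N: 0.14·a + 0.065·b = 0.46
Eliminate a: (row1) − 0.09/0.14·(row2) → 0.198214·b = 0.444286, so b = 2.24144.
Back-substitute: a = (0.74 − 0.24·2.24144) / 0.09 = 2.24505.

2.25 kg product A, 2.24 kg product B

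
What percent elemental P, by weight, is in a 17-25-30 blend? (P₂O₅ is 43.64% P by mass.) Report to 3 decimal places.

10.910% P

%P = 25 × 0.4364 = 10.91%.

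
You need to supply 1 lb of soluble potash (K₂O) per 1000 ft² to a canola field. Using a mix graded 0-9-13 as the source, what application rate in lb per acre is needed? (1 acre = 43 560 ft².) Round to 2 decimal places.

Product per 1000 ft² = 1 / 13% = 7.69231 lb.
Convert to per acre: 7.69231 × 43.56 = 335.077 lb.

335.08 lb of product per acre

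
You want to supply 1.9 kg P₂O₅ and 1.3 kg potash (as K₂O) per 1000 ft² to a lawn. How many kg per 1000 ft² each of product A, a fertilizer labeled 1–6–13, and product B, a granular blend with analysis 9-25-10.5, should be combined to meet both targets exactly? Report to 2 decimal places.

4.79 kg product A, 6.45 kg product B

Per-1000 ft² balance (a = product A, b = product B):
P₂O₅: 0.06·a + 0.25·b = 1.9
K₂O: 0.13·a + 0.105·b = 1.3
Eliminate a: (row1) − 0.06/0.13·(row2) → 0.201538·b = 1.3, so b = 6.45038.
Back-substitute: a = (1.9 − 0.25·6.45038) / 0.06 = 4.79008.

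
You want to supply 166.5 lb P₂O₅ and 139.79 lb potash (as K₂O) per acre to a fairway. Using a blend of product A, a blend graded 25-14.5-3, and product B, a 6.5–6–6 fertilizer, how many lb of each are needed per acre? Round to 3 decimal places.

232.261 lb product A, 2213.703 lb product B

Let a = lb of product A, b = lb of product B (per acre).
P₂O₅: 0.145·a + 0.06·b = 166.5
K₂O: 0.03·a + 0.06·b = 139.79
From row1: a = (166.5 − 0.06·b) / 0.145.
Into row2: 0.03·(166.5 − 0.06·b)/0.145 + 0.06·b = 139.79 → b = 2213.7029, a = 232.2609.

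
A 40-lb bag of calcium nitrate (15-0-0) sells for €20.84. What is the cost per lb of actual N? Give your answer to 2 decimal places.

€3.47 per lb N

N in bag = 40 × 15% = 6 lb.
Cost per lb N = €20.84 / 6 = €3.4733.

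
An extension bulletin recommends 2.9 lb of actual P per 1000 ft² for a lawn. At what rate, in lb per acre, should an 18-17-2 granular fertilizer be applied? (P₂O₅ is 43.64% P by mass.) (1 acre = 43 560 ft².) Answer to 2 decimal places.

As P₂O₅: 2.9 / 0.4364 = 6.64528 lb per 1000 ft².
Product per 1000 ft² = 6.64528 / 17% = 39.0899 lb.
Convert to per acre: 39.0899 × 43.56 = 1702.755 lb.

1702.76 lb of product per acre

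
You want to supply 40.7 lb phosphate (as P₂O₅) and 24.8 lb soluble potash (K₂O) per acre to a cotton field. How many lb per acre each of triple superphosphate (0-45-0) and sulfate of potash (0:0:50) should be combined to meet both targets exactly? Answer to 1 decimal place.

90.4 lb triple superphosphate, 49.6 lb sulfate of potash

Per-acre balance (a = triple superphosphate, b = sulfate of potash):
P₂O₅: 0.45·a + 0·b = 40.7
K₂O: 0·a + 0.5·b = 24.8
Solving simultaneously: a = 90.4444, b = 49.6.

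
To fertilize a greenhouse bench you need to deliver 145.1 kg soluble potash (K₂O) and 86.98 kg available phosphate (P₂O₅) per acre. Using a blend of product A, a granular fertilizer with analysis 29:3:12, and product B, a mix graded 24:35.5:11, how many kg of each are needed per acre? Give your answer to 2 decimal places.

1067.24 kg product A, 154.82 kg product B

Let a = kg of product A, b = kg of product B (per acre).
K₂O: 0.12·a + 0.11·b = 145.1
P₂O₅: 0.03·a + 0.355·b = 86.98
Eliminate a: (row1) − 0.12/0.03·(row2) → -1.31·b = -202.82, so b = 154.824.
Back-substitute: a = (145.1 − 0.11·154.824) / 0.12 = 1067.244.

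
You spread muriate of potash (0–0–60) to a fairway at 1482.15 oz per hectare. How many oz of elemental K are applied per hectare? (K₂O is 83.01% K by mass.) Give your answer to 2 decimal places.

K₂O per hectare = 1482.15 × 60% = 889.29 oz.
Elemental K = 889.29 × 0.8301 = 738.1996 oz per hectare.

738.20 oz K per hectare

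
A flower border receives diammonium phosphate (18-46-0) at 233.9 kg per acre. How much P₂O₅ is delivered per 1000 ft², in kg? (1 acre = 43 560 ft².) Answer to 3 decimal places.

P₂O₅ per acre = 233.9 × 46% = 107.594 kg.
Convert to per 1000 ft²: 107.594 × 0.0229568 = 2.47002 kg.

2.470 kg P₂O₅ per thousand sq ft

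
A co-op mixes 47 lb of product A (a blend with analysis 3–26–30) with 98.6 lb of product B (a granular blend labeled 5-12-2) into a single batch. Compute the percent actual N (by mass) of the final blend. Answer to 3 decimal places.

4.354% N

Total mass = 47 + 98.6 = 145.6 lb.
N mass = 3%×47 + 5%×98.6 = 6.34 lb.
% N = 6.34 / 145.6 = 4.3544%.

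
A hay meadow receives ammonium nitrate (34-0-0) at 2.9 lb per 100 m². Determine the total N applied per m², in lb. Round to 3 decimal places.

0.010 lb N per sq m

nitrogen per 100 m² = 2.9 × 34% = 0.986 lb.
Convert to per m²: 0.986 × 0.01 = 0.00986 lb.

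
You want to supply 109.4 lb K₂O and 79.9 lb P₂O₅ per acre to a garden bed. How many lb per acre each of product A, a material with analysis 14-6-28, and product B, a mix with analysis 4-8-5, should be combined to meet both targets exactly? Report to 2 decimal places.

Let a = lb of product A, b = lb of product B (per acre).
K₂O: 0.28·a + 0.05·b = 109.4
P₂O₅: 0.06·a + 0.08·b = 79.9
Eliminate a: (row1) − 0.28/0.06·(row2) → -0.323333·b = -263.467, so b = 814.845.
Back-substitute: a = (109.4 − 0.05·814.845) / 0.28 = 245.206.

245.21 lb product A, 814.85 lb product B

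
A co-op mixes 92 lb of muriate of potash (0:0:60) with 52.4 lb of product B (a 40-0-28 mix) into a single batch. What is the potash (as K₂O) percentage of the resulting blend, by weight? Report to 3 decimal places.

48.388% K₂O

Total mass = 92 + 52.4 = 144.4 lb.
K₂O mass = 60%×92 + 28%×52.4 = 69.872 lb.
% K₂O = 69.872 / 144.4 = 48.3878%.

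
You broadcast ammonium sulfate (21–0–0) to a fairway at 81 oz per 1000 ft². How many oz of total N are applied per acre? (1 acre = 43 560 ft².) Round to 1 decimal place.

741.0 oz N per acre

nitrogen per 1000 ft² = 81 × 21% = 17.01 oz.
Convert to per acre: 17.01 × 43.56 = 740.956 oz.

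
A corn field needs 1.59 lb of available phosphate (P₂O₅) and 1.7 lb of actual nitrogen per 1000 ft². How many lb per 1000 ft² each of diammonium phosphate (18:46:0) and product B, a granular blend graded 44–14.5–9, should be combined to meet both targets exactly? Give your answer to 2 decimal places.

Per-1000 ft² balance (a = diammonium phosphate, b = product B):
P₂O₅: 0.46·a + 0.145·b = 1.59
N: 0.18·a + 0.44·b = 1.7
From row1: a = (1.59 − 0.145·b) / 0.46.
Into row2: 0.18·(1.59 − 0.145·b)/0.46 + 0.44·b = 1.7 → b = 2.81225, a = 2.57005.

2.57 lb diammonium phosphate, 2.81 lb product B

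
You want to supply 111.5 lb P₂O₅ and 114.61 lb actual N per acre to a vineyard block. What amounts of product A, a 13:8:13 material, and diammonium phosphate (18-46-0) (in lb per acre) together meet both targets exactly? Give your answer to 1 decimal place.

719.2 lb product A, 117.3 lb diammonium phosphate

With a, b = lb per acre of product A and diammonium phosphate:
P₂O₅: 0.08·a + 0.46·b = 111.5
N: 0.13·a + 0.18·b = 114.61
Solving simultaneously: a = 719.176, b = 117.317.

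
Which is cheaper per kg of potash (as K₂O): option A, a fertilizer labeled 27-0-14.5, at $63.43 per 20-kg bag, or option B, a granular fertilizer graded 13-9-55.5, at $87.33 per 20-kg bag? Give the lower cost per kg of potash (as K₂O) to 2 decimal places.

$7.87 per kg K₂O (option B)

option A: K₂O per bag = 20 × 14.5% = 2.9 kg; cost = 63.43 / 2.9 = $21.8724/kg K₂O.
option B: K₂O per bag = 20 × 55.5% = 11.1 kg; cost = 87.33 / 11.1 = $7.8676/kg K₂O.
option B is cheaper.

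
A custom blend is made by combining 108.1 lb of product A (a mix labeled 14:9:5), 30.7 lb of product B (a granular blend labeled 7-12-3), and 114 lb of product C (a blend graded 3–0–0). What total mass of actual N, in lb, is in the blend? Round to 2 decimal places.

N mass = 14%×108.1 + 7%×30.7 + 3%×114 = 20.703 lb.

20.70 lb N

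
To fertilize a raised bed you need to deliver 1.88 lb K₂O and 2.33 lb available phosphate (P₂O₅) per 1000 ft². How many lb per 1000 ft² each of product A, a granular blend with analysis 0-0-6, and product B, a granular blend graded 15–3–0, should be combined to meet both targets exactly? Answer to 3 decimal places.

31.333 lb product A, 77.667 lb product B

With a, b = lb per 1000 ft² of product A and product B:
K₂O: 0.06·a + 0·b = 1.88
P₂O₅: 0·a + 0.03·b = 2.33
Solving simultaneously: a = 31.3333, b = 77.6667.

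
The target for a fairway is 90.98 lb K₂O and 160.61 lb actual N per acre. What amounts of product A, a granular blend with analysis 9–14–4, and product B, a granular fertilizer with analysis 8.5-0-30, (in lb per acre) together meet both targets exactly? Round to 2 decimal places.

With a, b = lb per acre of product A and product B:
K₂O: 0.04·a + 0.3·b = 90.98
N: 0.09·a + 0.085·b = 160.61
Solving simultaneously: a = 1713.9703, b = 74.7373.

1713.97 lb product A, 74.74 lb product B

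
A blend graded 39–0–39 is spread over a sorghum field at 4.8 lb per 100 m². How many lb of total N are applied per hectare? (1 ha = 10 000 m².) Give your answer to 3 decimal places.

nitrogen per 100 m² = 4.8 × 39% = 1.872 lb.
Convert to per hectare: 1.872 × 100 = 187.2 lb.

187.200 lb N per hectare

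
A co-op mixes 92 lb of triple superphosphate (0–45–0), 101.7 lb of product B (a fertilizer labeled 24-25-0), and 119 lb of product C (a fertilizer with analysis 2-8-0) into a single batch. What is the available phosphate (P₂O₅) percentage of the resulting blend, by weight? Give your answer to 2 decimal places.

24.41% P₂O₅

Total mass = 92 + 101.7 + 119 = 312.7 lb.
P₂O₅ mass = 45%×92 + 25%×101.7 + 8%×119 = 76.345 lb.
% P₂O₅ = 76.345 / 312.7 = 24.4148%.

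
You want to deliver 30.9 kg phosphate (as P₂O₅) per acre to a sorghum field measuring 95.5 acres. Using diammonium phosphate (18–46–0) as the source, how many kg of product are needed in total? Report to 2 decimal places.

Product per acre = 30.9 / 46% = 67.1739 kg.
Total product = 67.1739 × 95.5 = 6415.109 kg.

6415.11 kg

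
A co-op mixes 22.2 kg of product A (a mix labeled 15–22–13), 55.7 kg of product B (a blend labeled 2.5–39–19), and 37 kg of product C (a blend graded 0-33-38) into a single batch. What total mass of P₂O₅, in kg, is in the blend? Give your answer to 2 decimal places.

38.82 kg P₂O₅

P₂O₅ mass = 22%×22.2 + 39%×55.7 + 33%×37 = 38.817 kg.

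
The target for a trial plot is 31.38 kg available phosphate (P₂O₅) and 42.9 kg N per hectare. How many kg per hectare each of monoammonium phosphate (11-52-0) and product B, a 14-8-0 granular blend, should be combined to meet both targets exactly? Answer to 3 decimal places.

Per-hectare balance (a = monoammonium phosphate, b = product B):
P₂O₅: 0.52·a + 0.08·b = 31.38
N: 0.11·a + 0.14·b = 42.9
Eliminate a: (row1) − 0.52/0.11·(row2) → -0.581818·b = -171.42, so b = 294.6281.
Back-substitute: a = (31.38 − 0.08·294.6281) / 0.52 = 15.0188.

15.019 kg monoammonium phosphate, 294.628 kg product B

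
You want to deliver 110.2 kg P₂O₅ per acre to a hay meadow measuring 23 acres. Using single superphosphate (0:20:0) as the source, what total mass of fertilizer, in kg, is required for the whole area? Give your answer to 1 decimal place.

Product per acre = 110.2 / 20% = 551 kg.
Total product = 551 × 23 = 12673 kg.

12673.0 kg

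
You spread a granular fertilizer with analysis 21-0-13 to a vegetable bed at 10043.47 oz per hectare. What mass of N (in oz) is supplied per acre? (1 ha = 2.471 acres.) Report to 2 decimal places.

nitrogen per hectare = 10043.47 × 21% = 2109.13 oz.
Convert to per acre: 2109.13 × 0.404694 = 853.553 oz.

853.55 oz N per acre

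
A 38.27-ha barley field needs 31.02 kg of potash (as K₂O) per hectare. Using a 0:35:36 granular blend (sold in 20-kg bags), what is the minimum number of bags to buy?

Product per hectare = 31.02 / 36% = 86.1667 kg.
Total product = 86.1667 × 38.27 = 3297.6 kg.
Bags = ⌈3297.6 / 20⌉ = 165.

165 bags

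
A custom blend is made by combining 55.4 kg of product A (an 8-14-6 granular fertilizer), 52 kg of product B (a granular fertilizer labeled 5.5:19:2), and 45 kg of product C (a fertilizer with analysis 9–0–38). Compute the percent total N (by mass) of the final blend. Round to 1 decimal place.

7.4% N

Total mass = 55.4 + 52 + 45 = 152.4 kg.
N mass = 8%×55.4 + 5.5%×52 + 9%×45 = 11.342 kg.
% N = 11.342 / 152.4 = 7.44226%.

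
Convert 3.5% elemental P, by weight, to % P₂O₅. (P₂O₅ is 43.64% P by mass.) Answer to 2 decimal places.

%P₂O₅ = 3.5 / 0.4364 = 8.02016%.

8.02% P₂O₅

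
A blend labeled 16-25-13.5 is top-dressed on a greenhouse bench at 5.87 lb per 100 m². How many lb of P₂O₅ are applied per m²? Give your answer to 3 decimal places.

P₂O₅ per 100 m² = 5.87 × 25% = 1.4675 lb.
Convert to per m²: 1.4675 × 0.01 = 0.014675 lb.

0.015 lb P₂O₅ per sq m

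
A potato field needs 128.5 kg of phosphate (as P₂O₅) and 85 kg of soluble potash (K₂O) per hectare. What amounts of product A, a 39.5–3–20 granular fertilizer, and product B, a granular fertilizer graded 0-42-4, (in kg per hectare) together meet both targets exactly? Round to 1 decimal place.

Per-hectare balance (a = product A, b = product B):
P₂O₅: 0.03·a + 0.42·b = 128.5
K₂O: 0.2·a + 0.04·b = 85
Solving simultaneously: a = 369.082, b = 279.589.

369.1 kg product A, 279.6 kg product B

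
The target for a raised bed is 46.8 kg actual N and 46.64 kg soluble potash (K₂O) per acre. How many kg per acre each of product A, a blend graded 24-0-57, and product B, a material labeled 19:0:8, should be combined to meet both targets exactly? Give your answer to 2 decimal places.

57.44 kg product A, 173.76 kg product B

Per-acre balance (a = product A, b = product B):
N: 0.24·a + 0.19·b = 46.8
K₂O: 0.57·a + 0.08·b = 46.64
Eliminate a: (row1) − 0.24/0.57·(row2) → 0.156316·b = 27.1621, so b = 173.764.
Back-substitute: a = (46.8 − 0.19·173.764) / 0.24 = 57.4366.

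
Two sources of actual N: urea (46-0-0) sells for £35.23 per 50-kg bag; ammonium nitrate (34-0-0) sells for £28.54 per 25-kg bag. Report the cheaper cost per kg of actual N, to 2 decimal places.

£1.53 per kg N (urea)

urea: N per bag = 50 × 46% = 23 kg; cost = 35.23 / 23 = £1.5317/kg N.
ammonium nitrate: N per bag = 25 × 34% = 8.5 kg; cost = 28.54 / 8.5 = £3.3576/kg N.
urea is cheaper.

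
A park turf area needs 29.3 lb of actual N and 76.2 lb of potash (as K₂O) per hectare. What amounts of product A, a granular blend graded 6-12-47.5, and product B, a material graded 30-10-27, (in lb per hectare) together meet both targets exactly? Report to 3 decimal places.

Let a = lb of product A, b = lb of product B (per hectare).
N: 0.06·a + 0.3·b = 29.3
K₂O: 0.475·a + 0.27·b = 76.2
Eliminate a: (row1) − 0.06/0.475·(row2) → 0.265895·b = 19.6747, so b = 73.99446.
Back-substitute: a = (29.3 − 0.3·73.99446) / 0.06 = 118.36105.

118.361 lb product A, 73.994 lb product B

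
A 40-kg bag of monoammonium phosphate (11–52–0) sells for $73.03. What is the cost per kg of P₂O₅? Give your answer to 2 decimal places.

P₂O₅ in bag = 40 × 52% = 20.8 kg.
Cost per kg P₂O₅ = $73.03 / 20.8 = $3.5111.

$3.51 per kg P₂O₅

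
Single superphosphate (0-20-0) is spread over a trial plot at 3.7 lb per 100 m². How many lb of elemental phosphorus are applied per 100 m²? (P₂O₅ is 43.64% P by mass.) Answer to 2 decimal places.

P₂O₅ per 100 m² = 3.7 × 20% = 0.74 lb.
Elemental P = 0.74 × 0.4364 = 0.322936 lb per 100 m².

0.32 lb P per hundred sq m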